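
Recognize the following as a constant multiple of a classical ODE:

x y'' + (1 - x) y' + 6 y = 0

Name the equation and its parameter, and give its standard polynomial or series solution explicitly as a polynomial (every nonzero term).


The equation is already in a standard form:  x y'' + (1 - x) y' + 6 y = 0.
This matches the Laguerre equation x y'' + (1 - x) y' + n y = 0 with n = 6; the polynomial solution is L_6(x).
With y = sum_k a_k x^k, matching x^k gives (k+1)k a_{k+1} + (k+1) a_{k+1} - k a_k + n a_k = 0, i.e. (k+1)^2 a_{k+1} = (k - n) a_k = (k - 6) a_k. The right side vanishes at k = 6, so the series terminates at degree 6.
Standard normalization L_n(0) = 1 gives a_0 = 1. Work upward with a_{k+1} = (k - 6) a_k / (k+1)^2:
  a_1 = (0 - 6)(1) / 1^2 = -6/1 = -6
  a_2 = (1 - 6)(-6) / 2^2 = 30/4 = 15/2
  a_3 = (2 - 6)(15/2) / 3^2 = -30/9 = -10/3
  a_4 = (3 - 6)(-10/3) / 4^2 = 10/16 = 5/8
  a_5 = (4 - 6)(5/8) / 5^2 = (-5/4)/25 = -1/20
  a_6 = (5 - 6)(-1/20) / 6^2 = (1/20)/36 = 1/720
Hence L_6(x) = x^6/720 - x^5/20 + 5 x^4/8 - 10 x^3/3 + 15 x^2/2 - 6 x + 1.

L_6(x); series = x^6/720 - x^5/20 + 5 x^4/8 - 10 x^3/3 + 15 x^2/2 - 6 x + 1


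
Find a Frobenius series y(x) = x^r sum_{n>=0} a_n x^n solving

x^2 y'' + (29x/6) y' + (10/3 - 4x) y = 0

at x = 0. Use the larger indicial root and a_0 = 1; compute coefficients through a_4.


Write in Frobenius form y'' + (p(x)/x) y' + (q(x)/x^2) y = 0:
  p(x) = 29/6,  q(x) = 10/3 - 4x.
Indicial equation: r(r-1) + (29/6) r + (10/3) = 0 -> roots r_1 = -4/3, r_2 = -5/2.
Take r = r_1 = -4/3. Let y(x) = x^r sum_{n>=0} a_n x^n with a_0 = 1.
Substitute y = x^r sum a_n x^n and match x^{r+n}. The recurrence is
  D(n) a_n - 4 a_{n-1} = 0,  where D(n) = (r+n)(r+n-1) + (29/6)(r+n) + (10/3).
  a_n = 4 / D(n) * a_{n-1}.
Since the indicial polynomial factors as (r - r_1)(r - r_2), D(n) = (r_1 + n - r_1)(r_1 + n - r_2) = n(n + 7/6).
Evaluating step by step (a_0 = 1):
  n = 1: D(1) = 1(1 + 7/6) = 13/6; numerator = 4(1) = 4; a_1 = (4)/(13/6) = 24/13
  n = 2: D(2) = 2(2 + 7/6) = 19/3; numerator = 4(24/13) = 96/13; a_2 = (96/13)/(19/3) = 288/247
  n = 3: D(3) = 3(3 + 7/6) = 25/2; numerator = 4(288/247) = 1152/247; a_3 = (1152/247)/(25/2) = 2304/6175
  n = 4: D(4) = 4(4 + 7/6) = 62/3; numerator = 4(2304/6175) = 9216/6175; a_4 = (9216/6175)/(62/3) = 13824/191425

r = -4/3; a_0 = 1; a_1 = 24/13; a_2 = 288/247; a_3 = 2304/6175; a_4 = 13824/191425


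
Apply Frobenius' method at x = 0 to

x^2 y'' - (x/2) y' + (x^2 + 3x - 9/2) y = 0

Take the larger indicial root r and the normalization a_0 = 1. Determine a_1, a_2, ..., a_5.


Write in Frobenius form y'' + (p(x)/x) y' + (q(x)/x^2) y = 0:
  p(x) = -1/2,  q(x) = x^2 + 3x - 9/2.
Indicial equation: r(r-1) + (-1/2) r + (-9/2) = 0 -> roots r_1 = 3, r_2 = -3/2.
Take r = r_1 = 3. Let y(x) = x^r sum_{n>=0} a_n x^n with a_0 = 1.
Substitute y = x^r sum a_n x^n and match x^{r+n}. The recurrence is
  D(n) a_n + 3 a_{n-1} + 1 a_{n-2} = 0,  where D(n) = (r+n)(r+n-1) + (-1/2)(r+n) + (-9/2).
  a_n = [-3 a_{n-1} - 1 a_{n-2}] / D(n).
Since the indicial polynomial factors as (r - r_1)(r - r_2), D(n) = (r_1 + n - r_1)(r_1 + n - r_2) = n(n + 9/2).
Evaluating step by step (a_0 = 1):
  n = 1: D(1) = 1(1 + 9/2) = 11/2; numerator = -3(1) = -3; a_1 = (-3)/(11/2) = -6/11
  n = 2: D(2) = 2(2 + 9/2) = 13; numerator = -3(-6/11) - 1(1) = 7/11; a_2 = (7/11)/(13) = 7/143
  n = 3: D(3) = 3(3 + 9/2) = 45/2; numerator = -3(7/143) - 1(-6/11) = 57/143; a_3 = (57/143)/(45/2) = 38/2145
  n = 4: D(4) = 4(4 + 9/2) = 34; numerator = -3(38/2145) - 1(7/143) = -73/715; a_4 = (-73/715)/(34) = -73/24310
  n = 5: D(5) = 5(5 + 9/2) = 95/2; numerator = -3(-73/24310) - 1(38/2145) = -127/14586; a_5 = (-127/14586)/(95/2) = -127/692835

r = 3; a_0 = 1; a_1 = -6/11; a_2 = 7/143; a_3 = 38/2145; a_4 = -73/24310; a_5 = -127/692835


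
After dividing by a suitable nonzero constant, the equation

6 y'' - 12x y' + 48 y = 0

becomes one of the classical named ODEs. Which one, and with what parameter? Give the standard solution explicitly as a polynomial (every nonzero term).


All three coefficients share the factor 6; dividing through by 6 gives  y'' - 2x y' + 8 y = 0.
This matches the Hermite equation y'' - 2x y' + 2n y = 0 with 2n = 8, so n = 4; the polynomial solution is H_4(x).
With y = sum_k a_k x^k, matching x^k gives (k+2)(k+1) a_{k+2} = 2(k - n) a_k = 2(k - 4) a_k. The right side vanishes at k = 4, so the series with the parity of 4 terminates at degree 4.
Standard normalization: leading coefficient of H_n is 2^n, so a_4 = 2^4 = 16. Work downward with a_k = (k+1)(k+2) a_{k+2} / (2(k - n)):
  a_2 = (3)(4)(16) / (2(2 - 4)) = 192/(-4) = -48
  a_0 = (1)(2)(-48) / (2(0 - 4)) = -96/(-8) = 12
Hence H_4(x) = 16 x^4 - 48 x^2 + 12.

H_4(x); series = 16 x^4 - 48 x^2 + 12


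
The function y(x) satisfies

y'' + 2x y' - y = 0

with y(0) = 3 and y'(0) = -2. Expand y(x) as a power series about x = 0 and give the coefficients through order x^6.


Ansatz: y(x) = sum_{n>=0} a_n x^n, so y'(x) = sum_{n>=1} n a_n x^(n-1) and y''(x) = sum_{n>=2} n(n-1) a_n x^(n-2).
Substitute into P(x) y'' + Q(x) y' + R(x) y = 0 with P(x) = 1, Q(x) = 2x, R(x) = -1, and match powers of x.
Initial conditions: a_0 = 3, a_1 = -2.
Setting the coefficient of each power of x to zero and solving order by order (substituting the coefficients already found):
  x^0: 2 a_2 - a_0 = 0  ->  2 a_2 = a_0 = 3  ->  a_2 = 3/2
  x^1: 6 a_3 + a_1 = 0  ->  6 a_3 = -a_1 = 2  ->  a_3 = 1/3
  x^2: 12 a_4 + 3 a_2 = 0  ->  12 a_4 = -3 a_2 = -9/2  ->  a_4 = -3/8
  x^3: 20 a_5 + 5 a_3 = 0  ->  20 a_5 = -5 a_3 = -5/3  ->  a_5 = -1/12
  x^4: 30 a_6 + 7 a_4 = 0  ->  30 a_6 = -7 a_4 = 21/8  ->  a_6 = 7/80
Truncated series: y(x) = 3 - 2 x + (3/2) x^2 + (1/3) x^3 - (3/8) x^4 - (1/12) x^5 + (7/80) x^6 + O(x^7).

a_0 = 3; a_1 = -2; a_2 = 3/2; a_3 = 1/3; a_4 = -3/8; a_5 = -1/12; a_6 = 7/80


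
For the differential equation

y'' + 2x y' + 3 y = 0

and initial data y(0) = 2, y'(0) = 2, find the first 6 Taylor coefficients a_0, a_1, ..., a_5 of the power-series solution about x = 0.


Ansatz: y(x) = sum_{n>=0} a_n x^n, so y'(x) = sum_{n>=1} n a_n x^(n-1) and y''(x) = sum_{n>=2} n(n-1) a_n x^(n-2).
Substitute into P(x) y'' + Q(x) y' + R(x) y = 0 with P(x) = 1, Q(x) = 2x, R(x) = 3, and match powers of x.
Initial conditions: a_0 = 2, a_1 = 2.
Setting the coefficient of each power of x to zero and solving order by order (substituting the coefficients already found):
  x^0: 2 a_2 + 3 a_0 = 0  ->  2 a_2 = -3 a_0 = -6  ->  a_2 = -3
  x^1: 6 a_3 + 5 a_1 = 0  ->  6 a_3 = -5 a_1 = -10  ->  a_3 = -5/3
  x^2: 12 a_4 + 7 a_2 = 0  ->  12 a_4 = -7 a_2 = 21  ->  a_4 = 7/4
  x^3: 20 a_5 + 9 a_3 = 0  ->  20 a_5 = -9 a_3 = 15  ->  a_5 = 3/4
Truncated series: y(x) = 2 + 2 x - 3 x^2 - (5/3) x^3 + (7/4) x^4 + (3/4) x^5 + O(x^6).

a_0 = 2; a_1 = 2; a_2 = -3; a_3 = -5/3; a_4 = 7/4; a_5 = 3/4


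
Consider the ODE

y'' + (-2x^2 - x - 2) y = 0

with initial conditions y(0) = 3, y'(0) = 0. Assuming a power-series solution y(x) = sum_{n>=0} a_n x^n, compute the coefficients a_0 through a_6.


Ansatz: y(x) = sum_{n>=0} a_n x^n, so y'(x) = sum_{n>=1} n a_n x^(n-1) and y''(x) = sum_{n>=2} n(n-1) a_n x^(n-2).
Substitute into P(x) y'' + Q(x) y' + R(x) y = 0 with P(x) = 1, Q(x) = 0, R(x) = -2x^2 - x - 2, and match powers of x.
Initial conditions: a_0 = 3, a_1 = 0.
Setting the coefficient of each power of x to zero and solving order by order (substituting the coefficients already found):
  x^0: 2 a_2 - 2 a_0 = 0  ->  2 a_2 = 2 a_0 = 6  ->  a_2 = 3
  x^1: 6 a_3 - 2 a_1 - a_0 = 0  ->  6 a_3 = 2 a_1 + a_0 = 3  ->  a_3 = 1/2
  x^2: 12 a_4 - 2 a_2 - a_1 - 2 a_0 = 0  ->  12 a_4 = 2 a_2 + a_1 + 2 a_0 = 12  ->  a_4 = 1
  x^3: 20 a_5 - 2 a_3 - a_2 - 2 a_1 = 0  ->  20 a_5 = 2 a_3 + a_2 + 2 a_1 = 4  ->  a_5 = 1/5
  x^4: 30 a_6 - 2 a_4 - a_3 - 2 a_2 = 0  ->  30 a_6 = 2 a_4 + a_3 + 2 a_2 = 17/2  ->  a_6 = 17/60
Truncated series: y(x) = 3 + 3 x^2 + (1/2) x^3 + x^4 + (1/5) x^5 + (17/60) x^6 + O(x^7).

a_0 = 3; a_1 = 0; a_2 = 3; a_3 = 1/2; a_4 = 1; a_5 = 1/5; a_6 = 17/60


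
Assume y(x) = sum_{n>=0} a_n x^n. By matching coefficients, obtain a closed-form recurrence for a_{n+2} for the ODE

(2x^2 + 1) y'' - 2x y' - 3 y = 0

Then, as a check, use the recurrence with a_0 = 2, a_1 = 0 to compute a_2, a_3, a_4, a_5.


Substitute y = sum_n a_n x^n.
(1 + 2 x^2) y'' contributes (n+2)(n+1) a_{n+2} + 2 n(n-1) a_n at x^n.
-2 x y'(x) contributes -2 n a_n at x^n.
-3 y(x) contributes -3 a_n at x^n.
Matching x^n: (n+2)(n+1) a_{n+2} + (2 n(n-1) - 2 n - 3) a_n = 0.
Thus a_{n+2} = (-2 n(n-1) + 2 n + 3) / ((n+1)(n+2)) * a_n.

Check with a_0 = 2, a_1 = 0 (apply the recurrence for n = 0, 1, 2, 3): a_0 = 2, a_1 = 0, a_2 = 3, a_3 = 0, a_4 = 3/4, a_5 = 0.

a_(n+2) = (-2 n(n-1) + 2 n + 3) / ((n+1)(n+2)) * a_n; check: a_0 = 2, a_1 = 0, a_2 = 3, a_3 = 0, a_4 = 3/4, a_5 = 0


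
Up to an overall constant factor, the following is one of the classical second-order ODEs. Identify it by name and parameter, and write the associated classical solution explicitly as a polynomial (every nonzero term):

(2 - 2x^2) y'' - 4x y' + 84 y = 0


All three coefficients share the factor 2; dividing through by 2 gives  (1 - x^2) y'' - 2x y' + 42 y = 0.
This matches the Legendre equation (1 - x^2) y'' - 2x y' + n(n+1) y = 0 (note the -2x y' term) with n(n+1) = 42, so n = 6; the polynomial solution is P_6(x).
With y = sum_k a_k x^k, matching x^k gives (k+2)(k+1) a_{k+2} = [k(k+1) - n(n+1)] a_k = (k - 6)(k + 7) a_k. The right side vanishes at k = 6, so the series with the parity of 6 terminates at degree 6.
Standard normalization (P_n(1) = 1): leading coefficient (2n)!/(2^n (n!)^2) = 479001600/(64*518400) = 231/16, so a_6 = 231/16. Work downward with a_k = (k+1)(k+2) a_{k+2} / ((k - 6)(k + 7)):
  a_4 = (5)(6)(231/16) / ((4 - 6)(4 + 7)) = (3465/8)/(-22) = -315/16
  a_2 = (3)(4)(-315/16) / ((2 - 6)(2 + 7)) = (-945/4)/(-36) = 105/16
  a_0 = (1)(2)(105/16) / ((0 - 6)(0 + 7)) = (105/8)/(-42) = -5/16
Hence P_6(x) = 231 x^6/16 - 315 x^4/16 + 105 x^2/16 - 5/16.

P_6(x); series = 231 x^6/16 - 315 x^4/16 + 105 x^2/16 - 5/16


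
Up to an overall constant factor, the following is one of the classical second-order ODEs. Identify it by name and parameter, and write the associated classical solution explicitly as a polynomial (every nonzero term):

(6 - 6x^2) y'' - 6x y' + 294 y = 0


All three coefficients share the factor 6; dividing through by 6 gives  (1 - x^2) y'' - x y' + 49 y = 0.
This matches the Chebyshev equation (1 - x^2) y'' - x y' + n^2 y = 0 (note the -x y' term, not -2x y') with n^2 = 49, so n = 7; the polynomial solution is T_7(x).
With y = sum_k a_k x^k, matching x^k gives (k+2)(k+1) a_{k+2} = (k^2 - n^2) a_k = (k - 7)(k + 7) a_k. The right side vanishes at k = 7, so the series with the parity of 7 terminates at degree 7.
Standard normalization: leading coefficient of T_n is 2^(n-1), so a_7 = 2^6 = 64. Work downward with a_k = (k+1)(k+2) a_{k+2} / ((k - 7)(k + 7)):
  a_5 = (6)(7)(64) / ((5 - 7)(5 + 7)) = 2688/(-24) = -112
  a_3 = (4)(5)(-112) / ((3 - 7)(3 + 7)) = -2240/(-40) = 56
  a_1 = (2)(3)(56) / ((1 - 7)(1 + 7)) = 336/(-48) = -7
Hence T_7(x) = 64 x^7 - 112 x^5 + 56 x^3 - 7 x.

T_7(x); series = 64 x^7 - 112 x^5 + 56 x^3 - 7 x


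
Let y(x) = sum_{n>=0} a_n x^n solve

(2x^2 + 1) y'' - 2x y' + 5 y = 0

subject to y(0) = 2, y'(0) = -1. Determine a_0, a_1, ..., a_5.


Ansatz: y(x) = sum_{n>=0} a_n x^n, so y'(x) = sum_{n>=1} n a_n x^(n-1) and y''(x) = sum_{n>=2} n(n-1) a_n x^(n-2).
Substitute into P(x) y'' + Q(x) y' + R(x) y = 0 with P(x) = 2x^2 + 1, Q(x) = -2x, R(x) = 5, and match powers of x.
Initial conditions: a_0 = 2, a_1 = -1.
Setting the coefficient of each power of x to zero and solving order by order (substituting the coefficients already found):
  x^0: 2 a_2 + 5 a_0 = 0  ->  2 a_2 = -5 a_0 = -10  ->  a_2 = -5
  x^1: 6 a_3 + 3 a_1 = 0  ->  6 a_3 = -3 a_1 = 3  ->  a_3 = 1/2
  x^2: 12 a_4 + 5 a_2 = 0  ->  12 a_4 = -5 a_2 = 25  ->  a_4 = 25/12
  x^3: 20 a_5 + 11 a_3 = 0  ->  20 a_5 = -11 a_3 = -11/2  ->  a_5 = -11/40
Truncated series: y(x) = 2 - x - 5 x^2 + (1/2) x^3 + (25/12) x^4 - (11/40) x^5 + O(x^6).

a_0 = 2; a_1 = -1; a_2 = -5; a_3 = 1/2; a_4 = 25/12; a_5 = -11/40


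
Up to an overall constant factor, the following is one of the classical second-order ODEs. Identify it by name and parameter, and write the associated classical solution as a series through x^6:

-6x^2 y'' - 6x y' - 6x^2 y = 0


All three coefficients share the factor -6; dividing through by -6 gives  x^2 y'' + x y' + x^2 y = 0.
This matches the Bessel equation x^2 y'' + x y' + (x^2 - nu^2) y = 0 with nu^2 = 0, so nu = 0; the solution bounded at x = 0 is J_0(x).
Frobenius at x = 0: indicial roots ±nu; for r = nu the recurrence k(k + 2nu) c_k = -c_{k-2} gives the standard series J_nu(x) = sum_{k>=0} (-1)^k / (k! (k+nu)!) (x/2)^(2k+nu). Evaluate the first 4 terms:
  k = 0: (-1)^0 / (0! * 0! * 2^0) x^0 = 1/(1*1*1) x^0 = (1) x^0
  k = 1: (-1)^1 / (1! * 1! * 2^2) x^2 = -1/(1*1*4) x^2 = (-1/4) x^2
  k = 2: (-1)^2 / (2! * 2! * 2^4) x^4 = 1/(2*2*16) x^4 = (1/64) x^4
  k = 3: (-1)^3 / (3! * 3! * 2^6) x^6 = -1/(6*6*64) x^6 = (-1/2304) x^6
Hence J_0(x) = -x^6/2304 + x^4/64 - x^2/4 + 1 + ....

J_0(x); series = -x^6/2304 + x^4/64 - x^2/4 + 1


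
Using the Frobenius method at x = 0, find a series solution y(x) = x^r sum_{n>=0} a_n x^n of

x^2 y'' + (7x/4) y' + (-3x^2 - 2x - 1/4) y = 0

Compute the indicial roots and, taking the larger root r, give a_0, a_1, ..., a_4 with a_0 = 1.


Write in Frobenius form y'' + (p(x)/x) y' + (q(x)/x^2) y = 0:
  p(x) = 7/4,  q(x) = -3x^2 - 2x - 1/4.
Indicial equation: r(r-1) + (7/4) r + (-1/4) = 0 -> roots r_1 = 1/4, r_2 = -1.
Take r = r_1 = 1/4. Let y(x) = x^r sum_{n>=0} a_n x^n with a_0 = 1.
Substitute y = x^r sum a_n x^n and match x^{r+n}. The recurrence is
  D(n) a_n - 2 a_{n-1} - 3 a_{n-2} = 0,  where D(n) = (r+n)(r+n-1) + (7/4)(r+n) + (-1/4).
  a_n = [2 a_{n-1} + 3 a_{n-2}] / D(n).
Since the indicial polynomial factors as (r - r_1)(r - r_2), D(n) = (r_1 + n - r_1)(r_1 + n - r_2) = n(n + 5/4).
Evaluating step by step (a_0 = 1):
  n = 1: D(1) = 1(1 + 5/4) = 9/4; numerator = 2(1) = 2; a_1 = (2)/(9/4) = 8/9
  n = 2: D(2) = 2(2 + 5/4) = 13/2; numerator = 2(8/9) + 3(1) = 43/9; a_2 = (43/9)/(13/2) = 86/117
  n = 3: D(3) = 3(3 + 5/4) = 51/4; numerator = 2(86/117) + 3(8/9) = 484/117; a_3 = (484/117)/(51/4) = 1936/5967
  n = 4: D(4) = 4(4 + 5/4) = 21; numerator = 2(1936/5967) + 3(86/117) = 1310/459; a_4 = (1310/459)/(21) = 1310/9639

r = 1/4; a_0 = 1; a_1 = 8/9; a_2 = 86/117; a_3 = 1936/5967; a_4 = 1310/9639


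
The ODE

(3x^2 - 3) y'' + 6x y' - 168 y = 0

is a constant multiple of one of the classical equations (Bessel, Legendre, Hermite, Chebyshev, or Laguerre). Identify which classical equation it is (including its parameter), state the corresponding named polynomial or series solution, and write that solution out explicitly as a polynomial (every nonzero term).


All three coefficients share the factor -3; dividing through by -3 gives  (1 - x^2) y'' - 2x y' + 56 y = 0.
This matches the Legendre equation (1 - x^2) y'' - 2x y' + n(n+1) y = 0 (note the -2x y' term) with n(n+1) = 56, so n = 7; the polynomial solution is P_7(x).
With y = sum_k a_k x^k, matching x^k gives (k+2)(k+1) a_{k+2} = [k(k+1) - n(n+1)] a_k = (k - 7)(k + 8) a_k. The right side vanishes at k = 7, so the series with the parity of 7 terminates at degree 7.
Standard normalization (P_n(1) = 1): leading coefficient (2n)!/(2^n (n!)^2) = 87178291200/(128*25401600) = 429/16, so a_7 = 429/16. Work downward with a_k = (k+1)(k+2) a_{k+2} / ((k - 7)(k + 8)):
  a_5 = (6)(7)(429/16) / ((5 - 7)(5 + 8)) = (9009/8)/(-26) = -693/16
  a_3 = (4)(5)(-693/16) / ((3 - 7)(3 + 8)) = (-3465/4)/(-44) = 315/16
  a_1 = (2)(3)(315/16) / ((1 - 7)(1 + 8)) = (945/8)/(-54) = -35/16
Hence P_7(x) = 429 x^7/16 - 693 x^5/16 + 315 x^3/16 - 35 x/16.

P_7(x); series = 429 x^7/16 - 693 x^5/16 + 315 x^3/16 - 35 x/16


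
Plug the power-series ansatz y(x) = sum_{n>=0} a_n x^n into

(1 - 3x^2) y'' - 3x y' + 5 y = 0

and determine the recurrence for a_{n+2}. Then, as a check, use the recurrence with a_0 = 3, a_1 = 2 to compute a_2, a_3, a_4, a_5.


Substitute y = sum_n a_n x^n.
(1 - 3 x^2) y'' contributes (n+2)(n+1) a_{n+2} - 3 n(n-1) a_n at x^n.
-3 x y'(x) contributes -3 n a_n at x^n.
5 y(x) contributes 5 a_n at x^n.
Matching x^n: (n+2)(n+1) a_{n+2} + (-3 n(n-1) - 3 n + 5) a_n = 0.
Thus a_{n+2} = (3 n(n-1) + 3 n - 5) / ((n+1)(n+2)) * a_n.

Check with a_0 = 3, a_1 = 2 (apply the recurrence for n = 0, 1, 2, 3): a_0 = 3, a_1 = 2, a_2 = -15/2, a_3 = -2/3, a_4 = -35/8, a_5 = -11/15.

a_(n+2) = (3 n(n-1) + 3 n - 5) / ((n+1)(n+2)) * a_n; check: a_0 = 3, a_1 = 2, a_2 = -15/2, a_3 = -2/3, a_4 = -35/8, a_5 = -11/15


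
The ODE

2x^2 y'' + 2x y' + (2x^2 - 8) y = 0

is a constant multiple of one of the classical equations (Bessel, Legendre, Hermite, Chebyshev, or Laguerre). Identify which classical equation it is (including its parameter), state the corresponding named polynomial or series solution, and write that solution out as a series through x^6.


All three coefficients share the factor 2; dividing through by 2 gives  x^2 y'' + x y' + (x^2 - 4) y = 0.
This matches the Bessel equation x^2 y'' + x y' + (x^2 - nu^2) y = 0 with nu^2 = 4, so nu = 2; the solution bounded at x = 0 is J_2(x).
Frobenius at x = 0: indicial roots ±nu; for r = nu the recurrence k(k + 2nu) c_k = -c_{k-2} gives the standard series J_nu(x) = sum_{k>=0} (-1)^k / (k! (k+nu)!) (x/2)^(2k+nu). Evaluate the first 3 terms:
  k = 0: (-1)^0 / (0! * 2! * 2^2) x^2 = 1/(1*2*4) x^2 = (1/8) x^2
  k = 1: (-1)^1 / (1! * 3! * 2^4) x^4 = -1/(1*6*16) x^4 = (-1/96) x^4
  k = 2: (-1)^2 / (2! * 4! * 2^6) x^6 = 1/(2*24*64) x^6 = (1/3072) x^6
Hence J_2(x) = x^6/3072 - x^4/96 + x^2/8 + ....

J_2(x); series = x^6/3072 - x^4/96 + x^2/8


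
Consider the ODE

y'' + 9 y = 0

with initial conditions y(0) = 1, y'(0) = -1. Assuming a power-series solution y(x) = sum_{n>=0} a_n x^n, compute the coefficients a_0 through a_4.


Ansatz: y(x) = sum_{n>=0} a_n x^n, so y'(x) = sum_{n>=1} n a_n x^(n-1) and y''(x) = sum_{n>=2} n(n-1) a_n x^(n-2).
Substitute into P(x) y'' + Q(x) y' + R(x) y = 0 with P(x) = 1, Q(x) = 0, R(x) = 9, and match powers of x.
Initial conditions: a_0 = 1, a_1 = -1.
Setting the coefficient of each power of x to zero and solving order by order (substituting the coefficients already found):
  x^0: 2 a_2 + 9 a_0 = 0  ->  2 a_2 = -9 a_0 = -9  ->  a_2 = -9/2
  x^1: 6 a_3 + 9 a_1 = 0  ->  6 a_3 = -9 a_1 = 9  ->  a_3 = 3/2
  x^2: 12 a_4 + 9 a_2 = 0  ->  12 a_4 = -9 a_2 = 81/2  ->  a_4 = 27/8
Truncated series: y(x) = 1 - x - (9/2) x^2 + (3/2) x^3 + (27/8) x^4 + O(x^5).

a_0 = 1; a_1 = -1; a_2 = -9/2; a_3 = 3/2; a_4 = 27/8


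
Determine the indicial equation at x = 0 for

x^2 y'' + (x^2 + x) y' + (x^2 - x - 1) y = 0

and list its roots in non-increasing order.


Divide by x^2 to reach normal form y'' + P_1(x) y' + P_2(x) y = 0 with P_1(x) = 1 + 1/x and P_2(x) = 1 - 1/x - 1/x^2.
x = 0 is a singular point because the y'-coefficient 1 + 1/x has a pole at x = 0 and the y-coefficient 1 - 1/x - 1/x^2 has a pole at x = 0.
It is a regular singular point because x P_1(x) = p(x) = x + 1 and x^2 P_2(x) = q(x) = x^2 - x - 1 are polynomials, hence analytic at x = 0.
p(0) = 1,  q(0) = -1.
Indicial equation: r(r-1) + p(0) r + q(0) = 0, i.e. r^2 + (p(0) - 1) r + q(0) = 0, i.e. r^2 - 1 = 0.
Discriminant: (0)^2 - 4(-1) = 4, so r = (0 ± 2)/2.
Solving: r_1 = 1, r_2 = -1.

indicial: r^2 - 1 = 0; roots r_1 = 1, r_2 = -1


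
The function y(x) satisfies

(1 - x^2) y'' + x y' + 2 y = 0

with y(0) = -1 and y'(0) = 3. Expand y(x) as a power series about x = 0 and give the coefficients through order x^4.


Ansatz: y(x) = sum_{n>=0} a_n x^n, so y'(x) = sum_{n>=1} n a_n x^(n-1) and y''(x) = sum_{n>=2} n(n-1) a_n x^(n-2).
Substitute into P(x) y'' + Q(x) y' + R(x) y = 0 with P(x) = 1 - x^2, Q(x) = x, R(x) = 2, and match powers of x.
Initial conditions: a_0 = -1, a_1 = 3.
Setting the coefficient of each power of x to zero and solving order by order (substituting the coefficients already found):
  x^0: 2 a_2 + 2 a_0 = 0  ->  2 a_2 = -2 a_0 = 2  ->  a_2 = 1
  x^1: 6 a_3 + 3 a_1 = 0  ->  6 a_3 = -3 a_1 = -9  ->  a_3 = -3/2
  x^2: 12 a_4 + 2 a_2 = 0  ->  12 a_4 = -2 a_2 = -2  ->  a_4 = -1/6
Truncated series: y(x) = -1 + 3 x + x^2 - (3/2) x^3 - (1/6) x^4 + O(x^5).

a_0 = -1; a_1 = 3; a_2 = 1; a_3 = -3/2; a_4 = -1/6


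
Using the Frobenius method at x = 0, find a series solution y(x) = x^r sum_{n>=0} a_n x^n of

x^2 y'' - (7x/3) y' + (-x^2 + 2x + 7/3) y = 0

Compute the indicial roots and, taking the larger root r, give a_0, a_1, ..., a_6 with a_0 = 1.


Write in Frobenius form y'' + (p(x)/x) y' + (q(x)/x^2) y = 0:
  p(x) = -7/3,  q(x) = -x^2 + 2x + 7/3.
Indicial equation: r(r-1) + (-7/3) r + (7/3) = 0 -> roots r_1 = 7/3, r_2 = 1.
Take r = r_1 = 7/3. Let y(x) = x^r sum_{n>=0} a_n x^n with a_0 = 1.
Substitute y = x^r sum a_n x^n and match x^{r+n}. The recurrence is
  D(n) a_n + 2 a_{n-1} - 1 a_{n-2} = 0,  where D(n) = (r+n)(r+n-1) + (-7/3)(r+n) + (7/3).
  a_n = [-2 a_{n-1} + 1 a_{n-2}] / D(n).
Since the indicial polynomial factors as (r - r_1)(r - r_2), D(n) = (r_1 + n - r_1)(r_1 + n - r_2) = n(n + 4/3).
Evaluating step by step (a_0 = 1):
  n = 1: D(1) = 1(1 + 4/3) = 7/3; numerator = -2(1) = -2; a_1 = (-2)/(7/3) = -6/7
  n = 2: D(2) = 2(2 + 4/3) = 20/3; numerator = -2(-6/7) + 1(1) = 19/7; a_2 = (19/7)/(20/3) = 57/140
  n = 3: D(3) = 3(3 + 4/3) = 13; numerator = -2(57/140) + 1(-6/7) = -117/70; a_3 = (-117/70)/(13) = -9/70
  n = 4: D(4) = 4(4 + 4/3) = 64/3; numerator = -2(-9/70) + 1(57/140) = 93/140; a_4 = (93/140)/(64/3) = 279/8960
  n = 5: D(5) = 5(5 + 4/3) = 95/3; numerator = -2(279/8960) + 1(-9/70) = -171/896; a_5 = (-171/896)/(95/3) = -27/4480
  n = 6: D(6) = 6(6 + 4/3) = 44; numerator = -2(-27/4480) + 1(279/8960) = 387/8960; a_6 = (387/8960)/(44) = 387/394240

r = 7/3; a_0 = 1; a_1 = -6/7; a_2 = 57/140; a_3 = -9/70; a_4 = 279/8960; a_5 = -27/4480; a_6 = 387/394240


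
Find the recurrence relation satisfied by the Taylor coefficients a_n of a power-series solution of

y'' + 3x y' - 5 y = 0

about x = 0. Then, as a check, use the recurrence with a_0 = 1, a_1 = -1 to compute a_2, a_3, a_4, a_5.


Substitute y = sum_n a_n x^n.
y''(x) has coefficient (n+2)(n+1) a_{n+2} at x^n;
3 x y'(x) has coefficient 3 n a_n at x^n (shift);
-5 y(x) has coefficient -5 a_n at x^n.
Matching x^n: (n+2)(n+1) a_{n+2} + (3n - 5) a_n = 0.
Thus a_{n+2} = (-3n + 5) / ((n+1)(n+2)) * a_n.

Check with a_0 = 1, a_1 = -1 (apply the recurrence for n = 0, 1, 2, 3): a_0 = 1, a_1 = -1, a_2 = 5/2, a_3 = -1/3, a_4 = -5/24, a_5 = 1/15.

a_(n+2) = (-3n + 5) / ((n+1)(n+2)) * a_n; check: a_0 = 1, a_1 = -1, a_2 = 5/2, a_3 = -1/3, a_4 = -5/24, a_5 = 1/15


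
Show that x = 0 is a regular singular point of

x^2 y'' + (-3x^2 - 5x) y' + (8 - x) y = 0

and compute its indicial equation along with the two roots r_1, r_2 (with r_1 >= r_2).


Divide by x^2 to reach normal form y'' + P_1(x) y' + P_2(x) y = 0 with P_1(x) = -3 - 5/x and P_2(x) = -1/x + 8/x^2.
x = 0 is a singular point because the y'-coefficient -3 - 5/x has a pole at x = 0 and the y-coefficient -1/x + 8/x^2 has a pole at x = 0.
It is a regular singular point because x P_1(x) = p(x) = -3x - 5 and x^2 P_2(x) = q(x) = 8 - x are polynomials, hence analytic at x = 0.
p(0) = -5,  q(0) = 8.
Indicial equation: r(r-1) + p(0) r + q(0) = 0, i.e. r^2 + (p(0) - 1) r + q(0) = 0, i.e. r^2 - 6 r + 8 = 0.
Discriminant: (-6)^2 - 4(8) = 4, so r = (6 ± 2)/2.
Solving: r_1 = 4, r_2 = 2.

indicial: r^2 - 6 r + 8 = 0; roots r_1 = 4, r_2 = 2


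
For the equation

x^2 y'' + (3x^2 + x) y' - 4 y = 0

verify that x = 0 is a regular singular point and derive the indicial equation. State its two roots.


Divide by x^2 to reach normal form y'' + P_1(x) y' + P_2(x) y = 0 with P_1(x) = 3 + 1/x and P_2(x) = -4/x^2.
x = 0 is a singular point because the y'-coefficient 3 + 1/x has a pole at x = 0 and the y-coefficient -4/x^2 has a pole at x = 0.
It is a regular singular point because x P_1(x) = p(x) = 3x + 1 and x^2 P_2(x) = q(x) = -4 are polynomials, hence analytic at x = 0.
p(0) = 1,  q(0) = -4.
Indicial equation: r(r-1) + p(0) r + q(0) = 0, i.e. r^2 + (p(0) - 1) r + q(0) = 0, i.e. r^2 - 4 = 0.
Discriminant: (0)^2 - 4(-4) = 16, so r = (0 ± 4)/2.
Solving: r_1 = 2, r_2 = -2.

indicial: r^2 - 4 = 0; roots r_1 = 2, r_2 = -2


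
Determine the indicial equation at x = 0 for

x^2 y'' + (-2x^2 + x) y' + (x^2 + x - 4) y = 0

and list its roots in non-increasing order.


Divide by x^2 to reach normal form y'' + P_1(x) y' + P_2(x) y = 0 with P_1(x) = -2 + 1/x and P_2(x) = 1 + 1/x - 4/x^2.
x = 0 is a singular point because the y'-coefficient -2 + 1/x has a pole at x = 0 and the y-coefficient 1 + 1/x - 4/x^2 has a pole at x = 0.
It is a regular singular point because x P_1(x) = p(x) = 1 - 2x and x^2 P_2(x) = q(x) = x^2 + x - 4 are polynomials, hence analytic at x = 0.
p(0) = 1,  q(0) = -4.
Indicial equation: r(r-1) + p(0) r + q(0) = 0, i.e. r^2 + (p(0) - 1) r + q(0) = 0, i.e. r^2 - 4 = 0.
Discriminant: (0)^2 - 4(-4) = 16, so r = (0 ± 4)/2.
Solving: r_1 = 2, r_2 = -2.

indicial: r^2 - 4 = 0; roots r_1 = 2, r_2 = -2


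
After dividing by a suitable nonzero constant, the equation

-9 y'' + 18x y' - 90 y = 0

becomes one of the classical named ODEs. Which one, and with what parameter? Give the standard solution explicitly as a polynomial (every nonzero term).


All three coefficients share the factor -9; dividing through by -9 gives  y'' - 2x y' + 10 y = 0.
This matches the Hermite equation y'' - 2x y' + 2n y = 0 with 2n = 10, so n = 5; the polynomial solution is H_5(x).
With y = sum_k a_k x^k, matching x^k gives (k+2)(k+1) a_{k+2} = 2(k - n) a_k = 2(k - 5) a_k. The right side vanishes at k = 5, so the series with the parity of 5 terminates at degree 5.
Standard normalization: leading coefficient of H_n is 2^n, so a_5 = 2^5 = 32. Work downward with a_k = (k+1)(k+2) a_{k+2} / (2(k - n)):
  a_3 = (4)(5)(32) / (2(3 - 5)) = 640/(-4) = -160
  a_1 = (2)(3)(-160) / (2(1 - 5)) = -960/(-8) = 120
Hence H_5(x) = 32 x^5 - 160 x^3 + 120 x.

H_5(x); series = 32 x^5 - 160 x^3 + 120 x


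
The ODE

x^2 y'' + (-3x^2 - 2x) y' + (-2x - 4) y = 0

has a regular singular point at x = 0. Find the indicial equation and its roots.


Divide by x^2 to reach normal form y'' + P_1(x) y' + P_2(x) y = 0 with P_1(x) = -3 - 2/x and P_2(x) = -2/x - 4/x^2.
x = 0 is a singular point because the y'-coefficient -3 - 2/x has a pole at x = 0 and the y-coefficient -2/x - 4/x^2 has a pole at x = 0.
It is a regular singular point because x P_1(x) = p(x) = -3x - 2 and x^2 P_2(x) = q(x) = -2x - 4 are polynomials, hence analytic at x = 0.
p(0) = -2,  q(0) = -4.
Indicial equation: r(r-1) + p(0) r + q(0) = 0, i.e. r^2 + (p(0) - 1) r + q(0) = 0, i.e. r^2 - 3 r - 4 = 0.
Discriminant: (-3)^2 - 4(-4) = 25, so r = (3 ± 5)/2.
Solving: r_1 = 4, r_2 = -1.

indicial: r^2 - 3 r - 4 = 0; roots r_1 = 4, r_2 = -1


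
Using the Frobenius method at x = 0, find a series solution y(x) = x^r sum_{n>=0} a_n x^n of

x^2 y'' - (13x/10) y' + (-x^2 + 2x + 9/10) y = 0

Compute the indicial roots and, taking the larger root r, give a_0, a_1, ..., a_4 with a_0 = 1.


Write in Frobenius form y'' + (p(x)/x) y' + (q(x)/x^2) y = 0:
  p(x) = -13/10,  q(x) = -x^2 + 2x + 9/10.
Indicial equation: r(r-1) + (-13/10) r + (9/10) = 0 -> roots r_1 = 9/5, r_2 = 1/2.
Take r = r_1 = 9/5. Let y(x) = x^r sum_{n>=0} a_n x^n with a_0 = 1.
Substitute y = x^r sum a_n x^n and match x^{r+n}. The recurrence is
  D(n) a_n + 2 a_{n-1} - 1 a_{n-2} = 0,  where D(n) = (r+n)(r+n-1) + (-13/10)(r+n) + (9/10).
  a_n = [-2 a_{n-1} + 1 a_{n-2}] / D(n).
Since the indicial polynomial factors as (r - r_1)(r - r_2), D(n) = (r_1 + n - r_1)(r_1 + n - r_2) = n(n + 13/10).
Evaluating step by step (a_0 = 1):
  n = 1: D(1) = 1(1 + 13/10) = 23/10; numerator = -2(1) = -2; a_1 = (-2)/(23/10) = -20/23
  n = 2: D(2) = 2(2 + 13/10) = 33/5; numerator = -2(-20/23) + 1(1) = 63/23; a_2 = (63/23)/(33/5) = 105/253
  n = 3: D(3) = 3(3 + 13/10) = 129/10; numerator = -2(105/253) + 1(-20/23) = -430/253; a_3 = (-430/253)/(129/10) = -100/759
  n = 4: D(4) = 4(4 + 13/10) = 106/5; numerator = -2(-100/759) + 1(105/253) = 515/759; a_4 = (515/759)/(106/5) = 2575/80454

r = 9/5; a_0 = 1; a_1 = -20/23; a_2 = 105/253; a_3 = -100/759; a_4 = 2575/80454


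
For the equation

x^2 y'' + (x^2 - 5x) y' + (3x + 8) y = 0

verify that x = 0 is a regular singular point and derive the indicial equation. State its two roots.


Divide by x^2 to reach normal form y'' + P_1(x) y' + P_2(x) y = 0 with P_1(x) = 1 - 5/x and P_2(x) = 3/x + 8/x^2.
x = 0 is a singular point because the y'-coefficient 1 - 5/x has a pole at x = 0 and the y-coefficient 3/x + 8/x^2 has a pole at x = 0.
It is a regular singular point because x P_1(x) = p(x) = x - 5 and x^2 P_2(x) = q(x) = 3x + 8 are polynomials, hence analytic at x = 0.
p(0) = -5,  q(0) = 8.
Indicial equation: r(r-1) + p(0) r + q(0) = 0, i.e. r^2 + (p(0) - 1) r + q(0) = 0, i.e. r^2 - 6 r + 8 = 0.
Discriminant: (-6)^2 - 4(8) = 4, so r = (6 ± 2)/2.
Solving: r_1 = 4, r_2 = 2.

indicial: r^2 - 6 r + 8 = 0; roots r_1 = 4, r_2 = 2


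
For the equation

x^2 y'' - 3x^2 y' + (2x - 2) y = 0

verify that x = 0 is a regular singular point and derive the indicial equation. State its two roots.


Divide by x^2 to reach normal form y'' + P_1(x) y' + P_2(x) y = 0 with P_1(x) = -3 and P_2(x) = 2/x - 2/x^2.
x = 0 is a singular point because the y-coefficient 2/x - 2/x^2 has a pole at x = 0.
It is a regular singular point because x P_1(x) = p(x) = -3x and x^2 P_2(x) = q(x) = 2x - 2 are polynomials, hence analytic at x = 0.
p(0) = 0,  q(0) = -2.
Indicial equation: r(r-1) + p(0) r + q(0) = 0, i.e. r^2 + (p(0) - 1) r + q(0) = 0, i.e. r^2 - 1 r - 2 = 0.
Discriminant: (-1)^2 - 4(-2) = 9, so r = (1 ± 3)/2.
Solving: r_1 = 2, r_2 = -1.

indicial: r^2 - 1 r - 2 = 0; roots r_1 = 2, r_2 = -1


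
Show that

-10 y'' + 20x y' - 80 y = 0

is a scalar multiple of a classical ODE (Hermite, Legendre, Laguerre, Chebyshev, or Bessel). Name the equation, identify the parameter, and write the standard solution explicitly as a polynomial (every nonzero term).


All three coefficients share the factor -10; dividing through by -10 gives  y'' - 2x y' + 8 y = 0.
This matches the Hermite equation y'' - 2x y' + 2n y = 0 with 2n = 8, so n = 4; the polynomial solution is H_4(x).
With y = sum_k a_k x^k, matching x^k gives (k+2)(k+1) a_{k+2} = 2(k - n) a_k = 2(k - 4) a_k. The right side vanishes at k = 4, so the series with the parity of 4 terminates at degree 4.
Standard normalization: leading coefficient of H_n is 2^n, so a_4 = 2^4 = 16. Work downward with a_k = (k+1)(k+2) a_{k+2} / (2(k - n)):
  a_2 = (3)(4)(16) / (2(2 - 4)) = 192/(-4) = -48
  a_0 = (1)(2)(-48) / (2(0 - 4)) = -96/(-8) = 12
Hence H_4(x) = 16 x^4 - 48 x^2 + 12.

H_4(x); series = 16 x^4 - 48 x^2 + 12


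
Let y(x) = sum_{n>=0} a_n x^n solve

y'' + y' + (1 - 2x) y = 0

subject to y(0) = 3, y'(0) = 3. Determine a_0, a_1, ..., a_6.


Ansatz: y(x) = sum_{n>=0} a_n x^n, so y'(x) = sum_{n>=1} n a_n x^(n-1) and y''(x) = sum_{n>=2} n(n-1) a_n x^(n-2).
Substitute into P(x) y'' + Q(x) y' + R(x) y = 0 with P(x) = 1, Q(x) = 1, R(x) = 1 - 2x, and match powers of x.
Initial conditions: a_0 = 3, a_1 = 3.
Setting the coefficient of each power of x to zero and solving order by order (substituting the coefficients already found):
  x^0: 2 a_2 + a_1 + a_0 = 0  ->  2 a_2 = -a_1 - a_0 = -6  ->  a_2 = -3
  x^1: 6 a_3 + 2 a_2 + a_1 - 2 a_0 = 0  ->  6 a_3 = -2 a_2 - a_1 + 2 a_0 = 9  ->  a_3 = 3/2
  x^2: 12 a_4 + 3 a_3 + a_2 - 2 a_1 = 0  ->  12 a_4 = -3 a_3 - a_2 + 2 a_1 = 9/2  ->  a_4 = 3/8
  x^3: 20 a_5 + 4 a_4 + a_3 - 2 a_2 = 0  ->  20 a_5 = -4 a_4 - a_3 + 2 a_2 = -9  ->  a_5 = -9/20
  x^4: 30 a_6 + 5 a_5 + a_4 - 2 a_3 = 0  ->  30 a_6 = -5 a_5 - a_4 + 2 a_3 = 39/8  ->  a_6 = 13/80
Truncated series: y(x) = 3 + 3 x - 3 x^2 + (3/2) x^3 + (3/8) x^4 - (9/20) x^5 + (13/80) x^6 + O(x^7).

a_0 = 3; a_1 = 3; a_2 = -3; a_3 = 3/2; a_4 = 3/8; a_5 = -9/20; a_6 = 13/80


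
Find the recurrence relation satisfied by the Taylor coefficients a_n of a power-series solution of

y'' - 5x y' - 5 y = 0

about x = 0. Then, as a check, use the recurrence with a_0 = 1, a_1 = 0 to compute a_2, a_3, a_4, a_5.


Substitute y = sum_n a_n x^n.
y''(x) has coefficient (n+2)(n+1) a_{n+2} at x^n;
-5 x y'(x) has coefficient -5 n a_n at x^n (shift);
-5 y(x) has coefficient -5 a_n at x^n.
Matching x^n: (n+2)(n+1) a_{n+2} + (-5n - 5) a_n = 0.
Thus a_{n+2} = (5n + 5) / ((n+1)(n+2)) * a_n.

Check with a_0 = 1, a_1 = 0 (apply the recurrence for n = 0, 1, 2, 3): a_0 = 1, a_1 = 0, a_2 = 5/2, a_3 = 0, a_4 = 25/8, a_5 = 0.

a_(n+2) = (5n + 5) / ((n+1)(n+2)) * a_n; check: a_0 = 1, a_1 = 0, a_2 = 5/2, a_3 = 0, a_4 = 25/8, a_5 = 0


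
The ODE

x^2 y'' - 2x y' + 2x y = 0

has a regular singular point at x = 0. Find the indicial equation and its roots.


Divide by x^2 to reach normal form y'' + P_1(x) y' + P_2(x) y = 0 with P_1(x) = -2/x and P_2(x) = 2/x.
x = 0 is a singular point because the y'-coefficient -2/x has a pole at x = 0 and the y-coefficient 2/x has a pole at x = 0.
It is a regular singular point because x P_1(x) = p(x) = -2 and x^2 P_2(x) = q(x) = 2x are polynomials, hence analytic at x = 0.
p(0) = -2,  q(0) = 0.
Indicial equation: r(r-1) + p(0) r + q(0) = 0, i.e. r^2 + (p(0) - 1) r + q(0) = 0, i.e. r^2 - 3 r = 0.
Discriminant: (-3)^2 - 4(0) = 9, so r = (3 ± 3)/2.
Solving: r_1 = 3, r_2 = 0.

indicial: r^2 - 3 r = 0; roots r_1 = 3, r_2 = 0


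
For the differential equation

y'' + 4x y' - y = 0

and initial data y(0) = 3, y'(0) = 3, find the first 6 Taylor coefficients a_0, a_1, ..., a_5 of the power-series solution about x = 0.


Ansatz: y(x) = sum_{n>=0} a_n x^n, so y'(x) = sum_{n>=1} n a_n x^(n-1) and y''(x) = sum_{n>=2} n(n-1) a_n x^(n-2).
Substitute into P(x) y'' + Q(x) y' + R(x) y = 0 with P(x) = 1, Q(x) = 4x, R(x) = -1, and match powers of x.
Initial conditions: a_0 = 3, a_1 = 3.
Setting the coefficient of each power of x to zero and solving order by order (substituting the coefficients already found):
  x^0: 2 a_2 - a_0 = 0  ->  2 a_2 = a_0 = 3  ->  a_2 = 3/2
  x^1: 6 a_3 + 3 a_1 = 0  ->  6 a_3 = -3 a_1 = -9  ->  a_3 = -3/2
  x^2: 12 a_4 + 7 a_2 = 0  ->  12 a_4 = -7 a_2 = -21/2  ->  a_4 = -7/8
  x^3: 20 a_5 + 11 a_3 = 0  ->  20 a_5 = -11 a_3 = 33/2  ->  a_5 = 33/40
Truncated series: y(x) = 3 + 3 x + (3/2) x^2 - (3/2) x^3 - (7/8) x^4 + (33/40) x^5 + O(x^6).

a_0 = 3; a_1 = 3; a_2 = 3/2; a_3 = -3/2; a_4 = -7/8; a_5 = 33/40


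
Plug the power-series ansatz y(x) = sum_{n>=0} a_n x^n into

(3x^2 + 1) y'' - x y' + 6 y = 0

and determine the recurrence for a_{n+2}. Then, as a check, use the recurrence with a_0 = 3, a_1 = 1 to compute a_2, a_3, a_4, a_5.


Substitute y = sum_n a_n x^n.
(1 + 3 x^2) y'' contributes (n+2)(n+1) a_{n+2} + 3 n(n-1) a_n at x^n.
-x y'(x) contributes -n a_n at x^n.
6 y(x) contributes 6 a_n at x^n.
Matching x^n: (n+2)(n+1) a_{n+2} + (3 n(n-1) - n + 6) a_n = 0.
Thus a_{n+2} = (-3 n(n-1) + n - 6) / ((n+1)(n+2)) * a_n.

Check with a_0 = 3, a_1 = 1 (apply the recurrence for n = 0, 1, 2, 3): a_0 = 3, a_1 = 1, a_2 = -9, a_3 = -5/6, a_4 = 15/2, a_5 = 7/8.

a_(n+2) = (-3 n(n-1) + n - 6) / ((n+1)(n+2)) * a_n; check: a_0 = 3, a_1 = 1, a_2 = -9, a_3 = -5/6, a_4 = 15/2, a_5 = 7/8


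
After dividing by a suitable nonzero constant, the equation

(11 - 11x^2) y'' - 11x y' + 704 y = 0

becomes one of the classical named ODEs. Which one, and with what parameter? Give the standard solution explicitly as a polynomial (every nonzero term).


All three coefficients share the factor 11; dividing through by 11 gives  (1 - x^2) y'' - x y' + 64 y = 0.
This matches the Chebyshev equation (1 - x^2) y'' - x y' + n^2 y = 0 (note the -x y' term, not -2x y') with n^2 = 64, so n = 8; the polynomial solution is T_8(x).
With y = sum_k a_k x^k, matching x^k gives (k+2)(k+1) a_{k+2} = (k^2 - n^2) a_k = (k - 8)(k + 8) a_k. The right side vanishes at k = 8, so the series with the parity of 8 terminates at degree 8.
Standard normalization: leading coefficient of T_n is 2^(n-1), so a_8 = 2^7 = 128. Work downward with a_k = (k+1)(k+2) a_{k+2} / ((k - 8)(k + 8)):
  a_6 = (7)(8)(128) / ((6 - 8)(6 + 8)) = 7168/(-28) = -256
  a_4 = (5)(6)(-256) / ((4 - 8)(4 + 8)) = -7680/(-48) = 160
  a_2 = (3)(4)(160) / ((2 - 8)(2 + 8)) = 1920/(-60) = -32
  a_0 = (1)(2)(-32) / ((0 - 8)(0 + 8)) = -64/(-64) = 1
Hence T_8(x) = 128 x^8 - 256 x^6 + 160 x^4 - 32 x^2 + 1.

T_8(x); series = 128 x^8 - 256 x^6 + 160 x^4 - 32 x^2 + 1


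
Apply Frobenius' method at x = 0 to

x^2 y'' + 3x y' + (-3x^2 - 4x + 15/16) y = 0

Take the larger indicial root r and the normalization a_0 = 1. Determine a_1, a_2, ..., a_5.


Write in Frobenius form y'' + (p(x)/x) y' + (q(x)/x^2) y = 0:
  p(x) = 3,  q(x) = -3x^2 - 4x + 15/16.
Indicial equation: r(r-1) + (3) r + (15/16) = 0 -> roots r_1 = -3/4, r_2 = -5/4.
Take r = r_1 = -3/4. Let y(x) = x^r sum_{n>=0} a_n x^n with a_0 = 1.
Substitute y = x^r sum a_n x^n and match x^{r+n}. The recurrence is
  D(n) a_n - 4 a_{n-1} - 3 a_{n-2} = 0,  where D(n) = (r+n)(r+n-1) + (3)(r+n) + (15/16).
  a_n = [4 a_{n-1} + 3 a_{n-2}] / D(n).
Since the indicial polynomial factors as (r - r_1)(r - r_2), D(n) = (r_1 + n - r_1)(r_1 + n - r_2) = n(n + 1/2).
Evaluating step by step (a_0 = 1):
  n = 1: D(1) = 1(1 + 1/2) = 3/2; numerator = 4(1) = 4; a_1 = (4)/(3/2) = 8/3
  n = 2: D(2) = 2(2 + 1/2) = 5; numerator = 4(8/3) + 3(1) = 41/3; a_2 = (41/3)/(5) = 41/15
  n = 3: D(3) = 3(3 + 1/2) = 21/2; numerator = 4(41/15) + 3(8/3) = 284/15; a_3 = (284/15)/(21/2) = 568/315
  n = 4: D(4) = 4(4 + 1/2) = 18; numerator = 4(568/315) + 3(41/15) = 971/63; a_4 = (971/63)/(18) = 971/1134
  n = 5: D(5) = 5(5 + 1/2) = 55/2; numerator = 4(971/1134) + 3(568/315) = 3578/405; a_5 = (3578/405)/(55/2) = 7156/22275

r = -3/4; a_0 = 1; a_1 = 8/3; a_2 = 41/15; a_3 = 568/315; a_4 = 971/1134; a_5 = 7156/22275


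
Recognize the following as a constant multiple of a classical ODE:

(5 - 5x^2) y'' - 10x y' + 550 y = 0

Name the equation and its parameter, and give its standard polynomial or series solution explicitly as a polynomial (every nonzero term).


All three coefficients share the factor 5; dividing through by 5 gives  (1 - x^2) y'' - 2x y' + 110 y = 0.
This matches the Legendre equation (1 - x^2) y'' - 2x y' + n(n+1) y = 0 (note the -2x y' term) with n(n+1) = 110, so n = 10; the polynomial solution is P_10(x).
With y = sum_k a_k x^k, matching x^k gives (k+2)(k+1) a_{k+2} = [k(k+1) - n(n+1)] a_k = (k - 10)(k + 11) a_k. The right side vanishes at k = 10, so the series with the parity of 10 terminates at degree 10.
Standard normalization (P_n(1) = 1): leading coefficient (2n)!/(2^n (n!)^2) = 2432902008176640000/(1024*13168189440000) = 46189/256, so a_10 = 46189/256. Work downward with a_k = (k+1)(k+2) a_{k+2} / ((k - 10)(k + 11)):
  a_8 = (9)(10)(46189/256) / ((8 - 10)(8 + 11)) = (2078505/128)/(-38) = -109395/256
  a_6 = (7)(8)(-109395/256) / ((6 - 10)(6 + 11)) = (-765765/32)/(-68) = 45045/128
  a_4 = (5)(6)(45045/128) / ((4 - 10)(4 + 11)) = (675675/64)/(-90) = -15015/128
  a_2 = (3)(4)(-15015/128) / ((2 - 10)(2 + 11)) = (-45045/32)/(-104) = 3465/256
  a_0 = (1)(2)(3465/256) / ((0 - 10)(0 + 11)) = (3465/128)/(-110) = -63/256
Hence P_10(x) = 46189 x^10/256 - 109395 x^8/256 + 45045 x^6/128 - 15015 x^4/128 + 3465 x^2/256 - 63/256.

P_10(x); series = 46189 x^10/256 - 109395 x^8/256 + 45045 x^6/128 - 15015 x^4/128 + 3465 x^2/256 - 63/256


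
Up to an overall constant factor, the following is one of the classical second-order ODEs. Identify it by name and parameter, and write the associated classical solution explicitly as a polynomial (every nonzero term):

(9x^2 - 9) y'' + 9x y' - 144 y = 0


All three coefficients share the factor -9; dividing through by -9 gives  (1 - x^2) y'' - x y' + 16 y = 0.
This matches the Chebyshev equation (1 - x^2) y'' - x y' + n^2 y = 0 (note the -x y' term, not -2x y') with n^2 = 16, so n = 4; the polynomial solution is T_4(x).
With y = sum_k a_k x^k, matching x^k gives (k+2)(k+1) a_{k+2} = (k^2 - n^2) a_k = (k - 4)(k + 4) a_k. The right side vanishes at k = 4, so the series with the parity of 4 terminates at degree 4.
Standard normalization: leading coefficient of T_n is 2^(n-1), so a_4 = 2^3 = 8. Work downward with a_k = (k+1)(k+2) a_{k+2} / ((k - 4)(k + 4)):
  a_2 = (3)(4)(8) / ((2 - 4)(2 + 4)) = 96/(-12) = -8
  a_0 = (1)(2)(-8) / ((0 - 4)(0 + 4)) = -16/(-16) = 1
Hence T_4(x) = 8 x^4 - 8 x^2 + 1.

T_4(x); series = 8 x^4 - 8 x^2 + 1
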